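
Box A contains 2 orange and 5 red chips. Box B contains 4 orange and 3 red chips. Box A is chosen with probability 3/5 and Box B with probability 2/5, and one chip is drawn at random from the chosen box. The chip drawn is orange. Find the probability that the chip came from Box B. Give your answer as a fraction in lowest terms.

4/7

P(orange | Box A) = 2/7; P(orange | Box B) = 4/7.
P(orange) = 3/5·2/7 + 2/5·4/7 = 2/5.
By Bayes' rule, P(Box B | orange) = 8/35 / 2/5 = 4/7 ≈ 0.5714.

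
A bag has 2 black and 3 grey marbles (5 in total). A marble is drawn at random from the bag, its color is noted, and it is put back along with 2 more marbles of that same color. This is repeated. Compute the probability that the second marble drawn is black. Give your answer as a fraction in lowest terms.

Condition on the first draw. If first is black (prob 2/5), second-black has prob (4)/(7); if not (prob 3/5), it has prob 2/(7).
P = (2/5)·(4/7) + (3/5)·(2/7) = 2/5 ≈ 0.4000.

2/5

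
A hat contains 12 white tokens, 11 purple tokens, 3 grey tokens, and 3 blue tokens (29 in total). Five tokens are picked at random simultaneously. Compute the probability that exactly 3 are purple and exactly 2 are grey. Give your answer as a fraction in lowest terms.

11/2639

Unordered draws without replacement: count favorable combinations over C(29,5).
Favorable = C(12,0) · C(11,3) · C(3,2) · C(3,0) = 495; total = C(29,5) = 118755.
P = 495/118755 = 11/2639 ≈ 0.0042.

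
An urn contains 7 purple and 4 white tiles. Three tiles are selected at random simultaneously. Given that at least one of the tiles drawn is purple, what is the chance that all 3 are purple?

5/23

P(all 3 purple) = C(7,3)/C(11,3) = 7/33; P(at least one purple) = 1 − C(4,3)/C(11,3) = 161/165.
Since 'all 3 purple' ⊆ 'at least one purple', P(all 3 | at least one) = 7/33 / 161/165 = 5/23 ≈ 0.2174.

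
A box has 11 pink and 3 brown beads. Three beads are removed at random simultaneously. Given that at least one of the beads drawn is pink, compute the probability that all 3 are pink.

5/11

P(all 3 pink) = C(11,3)/C(14,3) = 165/364; P(at least one pink) = 1 − C(3,3)/C(14,3) = 363/364.
Since 'all 3 pink' ⊆ 'at least one pink', P(all 3 | at least one) = 165/364 / 363/364 = 5/11 ≈ 0.4545.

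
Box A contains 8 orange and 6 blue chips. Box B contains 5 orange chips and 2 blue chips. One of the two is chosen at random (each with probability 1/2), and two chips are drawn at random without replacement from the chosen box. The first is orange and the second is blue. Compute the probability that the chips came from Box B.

P(E | Box A) = 24/91; P(E | Box B) = 5/21.
P(E) = 1/2·24/91 + 1/2·5/21 = 137/546.
By Bayes' rule, P(Box B | E) = 5/42 / 137/546 = 65/137 ≈ 0.4745.

65/137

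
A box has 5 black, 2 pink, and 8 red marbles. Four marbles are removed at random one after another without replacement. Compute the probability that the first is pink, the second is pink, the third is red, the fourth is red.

2/585

Multiply the conditional probability of each draw in order, without replacement, so each draw removes one from its color and from the total.
P = (2/15) · (1/14) · (8/13) · (7/12) = 2/585 ≈ 0.0034.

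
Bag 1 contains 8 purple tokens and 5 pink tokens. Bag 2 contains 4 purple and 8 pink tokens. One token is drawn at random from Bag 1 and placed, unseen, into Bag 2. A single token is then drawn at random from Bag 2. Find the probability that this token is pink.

109/169

Condition on how many of the transferred tokens are pink (from Bag 1: 5 pink of 13; then Bag 2 has 13 total).
  0 pink: C(5,0)C(8,1)/C(13,1) = 8/13; then P = 8/13
  1 pink: C(5,1)C(8,0)/C(13,1) = 5/13; then P = 9/13
P(pink from Bag 2) = 109/169 ≈ 0.6450.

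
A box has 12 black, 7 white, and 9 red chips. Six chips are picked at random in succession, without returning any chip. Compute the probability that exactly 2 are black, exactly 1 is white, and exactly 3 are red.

Unordered draws without replacement: count favorable combinations over C(28,6).
Favorable = C(12,2) · C(7,1) · C(9,3) = 38808; total = C(28,6) = 376740.
P = 38808/376740 = 154/1495 ≈ 0.1030.

154/1495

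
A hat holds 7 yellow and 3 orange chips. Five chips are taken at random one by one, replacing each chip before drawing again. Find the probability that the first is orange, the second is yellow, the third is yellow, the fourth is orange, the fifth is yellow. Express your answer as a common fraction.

3087/100000

Multiply the conditional probability of each draw in order, with replacement (the composition resets each draw).
P = (3/10) · (7/10) · (7/10) · (3/10) · (7/10) = 3087/100000 ≈ 0.0309.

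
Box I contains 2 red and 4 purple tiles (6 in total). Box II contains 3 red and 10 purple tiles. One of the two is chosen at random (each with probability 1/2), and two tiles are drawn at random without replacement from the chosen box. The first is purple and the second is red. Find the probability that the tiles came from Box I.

104/179

P(E | Box I) = 4/15; P(E | Box II) = 5/26.
P(E) = 1/2·4/15 + 1/2·5/26 = 179/780.
By Bayes' rule, P(Box I | E) = 2/15 / 179/780 = 104/179 ≈ 0.5810.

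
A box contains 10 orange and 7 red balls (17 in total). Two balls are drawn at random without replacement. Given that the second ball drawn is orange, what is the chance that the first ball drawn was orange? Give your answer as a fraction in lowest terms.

P(first=orange and the second ball drawn is orange) = (10/17)·(9/16) = 45/136.
P(the second ball drawn is orange) = Σ over first color = 45/136 + 35/136 = 10/17.
By Bayes, P(first=orange | the second ball drawn is orange) = 45/136 / 10/17 = 9/16 ≈ 0.5625.

9/16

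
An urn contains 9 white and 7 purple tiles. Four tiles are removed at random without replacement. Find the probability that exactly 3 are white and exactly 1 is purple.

Unordered draws without replacement: count favorable combinations over C(16,4).
Favorable = C(9,3) · C(7,1) = 588; total = C(16,4) = 1820.
P = 588/1820 = 21/65 ≈ 0.3231.

21/65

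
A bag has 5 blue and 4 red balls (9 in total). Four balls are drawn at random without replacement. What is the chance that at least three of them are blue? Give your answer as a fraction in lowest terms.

Sum the hypergeometric tail for j = 3,…,4 blue balls.
Favorable = C(5,3)·C(4,1) + C(5,4)·C(4,0) = 45; total = C(9,4) = 126.
P = 45/126 = 5/14 ≈ 0.3571.

5/14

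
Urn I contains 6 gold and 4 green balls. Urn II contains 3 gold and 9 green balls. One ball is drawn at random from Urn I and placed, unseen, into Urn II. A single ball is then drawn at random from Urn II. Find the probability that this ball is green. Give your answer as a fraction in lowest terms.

47/65

Condition on how many of the transferred balls are green (from Urn I: 4 green of 10; then Urn II has 13 total).
  0 green: C(4,0)C(6,1)/C(10,1) = 3/5; then P = 9/13
  1 green: C(4,1)C(6,0)/C(10,1) = 2/5; then P = 10/13
P(green from Urn II) = 47/65 ≈ 0.7231.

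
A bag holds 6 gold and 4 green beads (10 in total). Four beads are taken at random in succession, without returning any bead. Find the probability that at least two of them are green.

Sum the hypergeometric tail for j = 2,…,4 green beads.
Favorable = C(4,2)·C(6,2) + C(4,3)·C(6,1) + C(4,4)·C(6,0) = 115; total = C(10,4) = 210.
P = 115/210 = 23/42 ≈ 0.5476.

23/42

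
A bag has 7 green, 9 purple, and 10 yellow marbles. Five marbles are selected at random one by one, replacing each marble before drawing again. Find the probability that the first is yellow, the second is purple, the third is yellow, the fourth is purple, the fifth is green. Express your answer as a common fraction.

Multiply the conditional probability of each draw in order, with replacement (the composition resets each draw).
P = (10/26) · (9/26) · (10/26) · (9/26) · (7/26) = 14175/2970344 ≈ 0.0048.

14175/2970344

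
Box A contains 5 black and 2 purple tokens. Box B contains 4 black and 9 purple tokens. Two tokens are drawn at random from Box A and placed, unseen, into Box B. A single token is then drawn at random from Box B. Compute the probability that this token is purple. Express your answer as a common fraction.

67/105

Condition on how many of the transferred tokens are purple (from Box A: 2 purple of 7; then Box B has 15 total).
  0 purple: C(2,0)C(5,2)/C(7,2) = 10/21; then P = 9/15
  1 purple: C(2,1)C(5,1)/C(7,2) = 10/21; then P = 10/15
  2 purple: C(2,2)C(5,0)/C(7,2) = 1/21; then P = 11/15
P(purple from Box B) = 67/105 ≈ 0.6381.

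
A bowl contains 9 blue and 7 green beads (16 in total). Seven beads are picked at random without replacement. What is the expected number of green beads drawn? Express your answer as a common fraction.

By linearity of expectation, E[X] = Σ P(draw i is green); by symmetry each draw (even without replacement) has P(green) = 7/16.
E[X] = 7 · 7/16 = 49/16 ≈ 3.0625.

49/16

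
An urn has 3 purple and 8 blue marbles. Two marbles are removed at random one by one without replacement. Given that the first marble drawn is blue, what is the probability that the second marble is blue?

After removing 1 blue, the urn has 7 blue out of 10 remaining.
P(second is blue | given) = 7/10 ≈ 0.7000.

7/10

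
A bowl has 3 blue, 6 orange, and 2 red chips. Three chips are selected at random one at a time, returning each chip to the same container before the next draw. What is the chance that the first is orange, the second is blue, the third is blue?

54/1331

Multiply the conditional probability of each draw in order, with replacement (the composition resets each draw).
P = (6/11) · (3/11) · (3/11) = 54/1331 ≈ 0.0406.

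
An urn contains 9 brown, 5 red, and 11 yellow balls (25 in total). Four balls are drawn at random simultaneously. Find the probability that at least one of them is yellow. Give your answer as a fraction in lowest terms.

Use the complement: P(at least one yellow) = 1 − P(no yellow).
P(none) = C(14,4)/C(25,4) = 1001/12650.
So P = 1 − 1001/12650 = 1059/1150 ≈ 0.9209.

1059/1150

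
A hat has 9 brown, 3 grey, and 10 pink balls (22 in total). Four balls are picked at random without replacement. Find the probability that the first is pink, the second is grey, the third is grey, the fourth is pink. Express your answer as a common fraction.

Multiply the conditional probability of each draw in order, without replacement, so each draw removes one from its color and from the total.
P = (10/22) · (3/21) · (2/20) · (9/19) = 9/2926 ≈ 0.0031.

9/2926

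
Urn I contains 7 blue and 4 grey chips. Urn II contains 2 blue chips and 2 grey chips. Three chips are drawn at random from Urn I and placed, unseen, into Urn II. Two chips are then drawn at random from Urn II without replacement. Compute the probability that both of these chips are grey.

Condition on how many of the transferred chips are grey (from Urn I: 4 grey of 11; then Urn II has 7 total).
  0 grey: C(4,0)C(7,3)/C(11,3) = 7/33; then P = C(2,2)/C(7,2) = 1/21
  1 grey: C(4,1)C(7,2)/C(11,3) = 28/55; then P = C(3,2)/C(7,2) = 1/7
  2 grey: C(4,2)C(7,1)/C(11,3) = 14/55; then P = C(4,2)/C(7,2) = 2/7
  3 grey: C(4,3)C(7,0)/C(11,3) = 4/165; then P = C(5,2)/C(7,2) = 10/21
P(both grey) = 193/1155 ≈ 0.1671.

193/1155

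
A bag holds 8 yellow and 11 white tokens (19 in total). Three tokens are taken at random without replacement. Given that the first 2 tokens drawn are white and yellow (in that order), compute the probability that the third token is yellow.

After removing 1 yellow, 1 white, the bag has 7 yellow out of 17 remaining.
P(third is yellow | given) = 7/17 ≈ 0.4118.

7/17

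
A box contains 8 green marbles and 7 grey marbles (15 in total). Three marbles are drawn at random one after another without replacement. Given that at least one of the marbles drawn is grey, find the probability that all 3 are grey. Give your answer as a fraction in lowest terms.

5/57

P(all 3 grey) = C(7,3)/C(15,3) = 1/13; P(at least one grey) = 1 − C(8,3)/C(15,3) = 57/65.
Since 'all 3 grey' ⊆ 'at least one grey', P(all 3 | at least one) = 1/13 / 57/65 = 5/57 ≈ 0.0877.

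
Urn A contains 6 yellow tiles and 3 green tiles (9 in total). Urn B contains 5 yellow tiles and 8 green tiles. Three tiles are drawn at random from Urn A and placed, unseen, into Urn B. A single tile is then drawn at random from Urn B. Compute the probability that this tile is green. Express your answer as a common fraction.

9/16

Condition on how many of the transferred tiles are green (from Urn A: 3 green of 9; then Urn B has 16 total).
  0 green: C(3,0)C(6,3)/C(9,3) = 5/21; then P = 8/16
  1 green: C(3,1)C(6,2)/C(9,3) = 15/28; then P = 9/16
  2 green: C(3,2)C(6,1)/C(9,3) = 3/14; then P = 10/16
  3 green: C(3,3)C(6,0)/C(9,3) = 1/84; then P = 11/16
P(green from Urn B) = 9/16 ≈ 0.5625.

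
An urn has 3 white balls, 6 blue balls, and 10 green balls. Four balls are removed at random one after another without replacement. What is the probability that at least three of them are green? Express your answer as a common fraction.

Sum the hypergeometric tail for j = 3,…,4 green balls.
Favorable = C(10,3)·C(9,1) + C(10,4)·C(9,0) = 1290; total = C(19,4) = 3876.
P = 1290/3876 = 215/646 ≈ 0.3328.

215/646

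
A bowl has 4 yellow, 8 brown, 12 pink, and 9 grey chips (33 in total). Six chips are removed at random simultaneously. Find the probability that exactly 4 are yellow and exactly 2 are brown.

1/39556

Unordered draws without replacement: count favorable combinations over C(33,6).
Favorable = C(4,4) · C(8,2) · C(12,0) · C(9,0) = 28; total = C(33,6) = 1107568.
P = 28/1107568 = 1/39556 ≈ 0.0000.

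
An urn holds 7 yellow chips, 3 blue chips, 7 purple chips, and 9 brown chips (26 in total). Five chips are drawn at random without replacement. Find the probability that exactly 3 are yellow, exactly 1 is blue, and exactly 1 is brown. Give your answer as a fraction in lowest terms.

Unordered draws without replacement: count favorable combinations over C(26,5).
Favorable = C(7,3) · C(3,1) · C(7,0) · C(9,1) = 945; total = C(26,5) = 65780.
P = 945/65780 = 189/13156 ≈ 0.0144.

189/13156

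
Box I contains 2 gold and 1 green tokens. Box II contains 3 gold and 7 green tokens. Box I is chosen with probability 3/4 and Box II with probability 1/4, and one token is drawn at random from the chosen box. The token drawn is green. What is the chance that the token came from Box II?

P(green | Box I) = 1/3; P(green | Box II) = 7/10.
P(green) = 3/4·1/3 + 1/4·7/10 = 17/40.
By Bayes' rule, P(Box II | green) = 7/40 / 17/40 = 7/17 ≈ 0.4118.

7/17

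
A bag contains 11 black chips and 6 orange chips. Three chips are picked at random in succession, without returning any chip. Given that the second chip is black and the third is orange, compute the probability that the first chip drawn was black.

P(first=black and the second chip is black and the third is orange) = (11/17)·(10/16)·(6/15) = 11/68.
P(E) = Σ over first color = 11/68 + 11/136 = 33/136.
By Bayes, P(first=black | E) = 11/68 / 33/136 = 2/3 ≈ 0.6667.

2/3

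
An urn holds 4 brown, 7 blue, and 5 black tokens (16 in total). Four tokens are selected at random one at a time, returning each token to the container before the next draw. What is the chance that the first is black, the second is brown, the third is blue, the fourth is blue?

Multiply the conditional probability of each draw in order, with replacement (the composition resets each draw).
P = (5/16) · (4/16) · (7/16) · (7/16) = 245/16384 ≈ 0.0150.

245/16384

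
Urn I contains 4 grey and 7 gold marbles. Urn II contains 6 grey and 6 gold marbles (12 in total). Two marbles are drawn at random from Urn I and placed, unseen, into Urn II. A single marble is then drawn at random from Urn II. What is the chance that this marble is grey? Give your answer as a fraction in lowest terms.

37/77

Condition on how many of the transferred marbles are grey (from Urn I: 4 grey of 11; then Urn II has 14 total).
  0 grey: C(4,0)C(7,2)/C(11,2) = 21/55; then P = 6/14
  1 grey: C(4,1)C(7,1)/C(11,2) = 28/55; then P = 7/14
  2 grey: C(4,2)C(7,0)/C(11,2) = 6/55; then P = 8/14
P(grey from Urn II) = 37/77 ≈ 0.4805.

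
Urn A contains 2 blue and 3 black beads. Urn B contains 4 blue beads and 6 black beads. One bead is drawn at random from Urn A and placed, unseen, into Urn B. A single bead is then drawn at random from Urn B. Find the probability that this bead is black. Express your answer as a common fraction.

3/5

Condition on how many of the transferred beads are black (from Urn A: 3 black of 5; then Urn B has 11 total).
  0 black: C(3,0)C(2,1)/C(5,1) = 2/5; then P = 6/11
  1 black: C(3,1)C(2,0)/C(5,1) = 3/5; then P = 7/11
P(black from Urn B) = 3/5 ≈ 0.6000.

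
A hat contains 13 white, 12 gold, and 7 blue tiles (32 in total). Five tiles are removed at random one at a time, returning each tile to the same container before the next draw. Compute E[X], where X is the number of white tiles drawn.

65/32

By linearity of expectation, E[X] = Σ P(draw i is white); each independent draw has P(white) = 13/32.
E[X] = 5 · 13/32 = 65/32 ≈ 2.0312.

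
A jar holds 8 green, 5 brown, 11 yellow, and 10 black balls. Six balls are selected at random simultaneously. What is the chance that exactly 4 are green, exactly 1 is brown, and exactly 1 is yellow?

175/61132

Unordered draws without replacement: count favorable combinations over C(34,6).
Favorable = C(8,4) · C(5,1) · C(11,1) · C(10,0) = 3850; total = C(34,6) = 1344904.
P = 3850/1344904 = 175/61132 ≈ 0.0029.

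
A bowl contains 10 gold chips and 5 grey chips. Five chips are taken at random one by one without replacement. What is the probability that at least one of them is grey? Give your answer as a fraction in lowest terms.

131/143

Use the complement: P(at least one grey) = 1 − P(no grey).
P(none) = C(10,5)/C(15,5) = 252/3003.
So P = 1 − 252/3003 = 131/143 ≈ 0.9161.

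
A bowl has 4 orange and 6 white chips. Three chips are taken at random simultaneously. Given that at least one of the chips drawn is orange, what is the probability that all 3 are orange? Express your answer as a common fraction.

P(all 3 orange) = C(4,3)/C(10,3) = 1/30; P(at least one orange) = 1 − C(6,3)/C(10,3) = 5/6.
Since 'all 3 orange' ⊆ 'at least one orange', P(all 3 | at least one) = 1/30 / 5/6 = 1/25 ≈ 0.0400.

1/25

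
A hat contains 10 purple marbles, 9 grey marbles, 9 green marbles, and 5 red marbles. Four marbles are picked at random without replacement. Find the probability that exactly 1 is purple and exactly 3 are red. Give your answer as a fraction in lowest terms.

Unordered draws without replacement: count favorable combinations over C(33,4).
Favorable = C(10,1) · C(9,0) · C(9,0) · C(5,3) = 100; total = C(33,4) = 40920.
P = 100/40920 = 5/2046 ≈ 0.0024.

5/2046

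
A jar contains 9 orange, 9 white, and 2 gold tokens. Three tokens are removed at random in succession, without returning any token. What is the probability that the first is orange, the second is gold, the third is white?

Multiply the conditional probability of each draw in order, without replacement, so each draw removes one from its color and from the total.
P = (9/20) · (2/19) · (9/18) = 9/380 ≈ 0.0237.

9/380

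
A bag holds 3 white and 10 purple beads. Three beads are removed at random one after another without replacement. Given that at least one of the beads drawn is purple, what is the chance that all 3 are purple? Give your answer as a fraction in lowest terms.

P(all 3 purple) = C(10,3)/C(13,3) = 60/143; P(at least one purple) = 1 − C(3,3)/C(13,3) = 285/286.
Since 'all 3 purple' ⊆ 'at least one purple', P(all 3 | at least one) = 60/143 / 285/286 = 8/19 ≈ 0.4211.

8/19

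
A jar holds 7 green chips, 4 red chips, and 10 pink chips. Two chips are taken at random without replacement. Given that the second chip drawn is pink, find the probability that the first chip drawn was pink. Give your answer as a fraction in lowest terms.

9/20

P(first=pink and the second chip drawn is pink) = (10/21)·(9/20) = 3/14.
P(the second chip drawn is pink) = Σ over first color = 1/6 + 2/21 + 3/14 = 10/21.
By Bayes, P(first=pink | the second chip drawn is pink) = 3/14 / 10/21 = 9/20 ≈ 0.4500.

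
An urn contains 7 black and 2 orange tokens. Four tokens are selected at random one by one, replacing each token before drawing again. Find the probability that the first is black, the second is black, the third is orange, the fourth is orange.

Multiply the conditional probability of each draw in order, with replacement (the composition resets each draw).
P = (7/9) · (7/9) · (2/9) · (2/9) = 196/6561 ≈ 0.0299.

196/6561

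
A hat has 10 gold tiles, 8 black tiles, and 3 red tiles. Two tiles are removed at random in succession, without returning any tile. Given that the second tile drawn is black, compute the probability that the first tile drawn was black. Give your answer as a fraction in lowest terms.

7/20

P(first=black and the second tile drawn is black) = (8/21)·(7/20) = 2/15.
P(the second tile drawn is black) = Σ over first color = 4/21 + 2/15 + 2/35 = 8/21.
By Bayes, P(first=black | the second tile drawn is black) = 2/15 / 8/21 = 7/20 ≈ 0.3500.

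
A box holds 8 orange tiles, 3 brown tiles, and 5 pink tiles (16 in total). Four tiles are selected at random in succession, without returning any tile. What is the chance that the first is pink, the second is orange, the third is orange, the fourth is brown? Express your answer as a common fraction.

Multiply the conditional probability of each draw in order, without replacement, so each draw removes one from its color and from the total.
P = (5/16) · (8/15) · (7/14) · (3/13) = 1/52 ≈ 0.0192.

1/52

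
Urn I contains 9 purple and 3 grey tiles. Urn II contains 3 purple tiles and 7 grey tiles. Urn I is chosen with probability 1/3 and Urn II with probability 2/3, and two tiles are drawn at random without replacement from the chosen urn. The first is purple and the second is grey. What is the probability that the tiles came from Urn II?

P(E | Urn I) = 9/44; P(E | Urn II) = 7/30.
P(E) = 1/3·9/44 + 2/3·7/30 = 443/1980.
By Bayes' rule, P(Urn II | E) = 7/45 / 443/1980 = 308/443 ≈ 0.6953.

308/443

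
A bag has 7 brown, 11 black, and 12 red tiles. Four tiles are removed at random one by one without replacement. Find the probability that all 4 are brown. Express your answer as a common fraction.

1/783

Unordered draws without replacement: count favorable combinations over C(30,4).
Favorable = C(7,4) · C(11,0) · C(12,0) = 35; total = C(30,4) = 27405.
P = 35/27405 = 1/783 ≈ 0.0013.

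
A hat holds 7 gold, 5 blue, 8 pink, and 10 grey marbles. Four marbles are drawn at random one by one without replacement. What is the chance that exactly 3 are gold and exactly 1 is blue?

Unordered draws without replacement: count favorable combinations over C(30,4).
Favorable = C(7,3) · C(5,1) · C(8,0) · C(10,0) = 175; total = C(30,4) = 27405.
P = 175/27405 = 5/783 ≈ 0.0064.

5/783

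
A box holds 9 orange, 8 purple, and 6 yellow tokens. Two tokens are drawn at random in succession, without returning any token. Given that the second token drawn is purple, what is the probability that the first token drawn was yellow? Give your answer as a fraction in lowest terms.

3/11

P(first=yellow and the second token drawn is purple) = (6/23)·(8/22) = 24/253.
P(the second token drawn is purple) = Σ over first color = 36/253 + 28/253 + 24/253 = 8/23.
By Bayes, P(first=yellow | the second token drawn is purple) = 24/253 / 8/23 = 3/11 ≈ 0.2727.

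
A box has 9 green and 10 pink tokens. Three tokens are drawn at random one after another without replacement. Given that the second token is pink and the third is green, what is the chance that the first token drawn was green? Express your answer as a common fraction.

P(first=green and the second token is pink and the third is green) = (9/19)·(10/18)·(8/17) = 40/323.
P(E) = Σ over first color = 40/323 + 45/323 = 5/19.
By Bayes, P(first=green | E) = 40/323 / 5/19 = 8/17 ≈ 0.4706.

8/17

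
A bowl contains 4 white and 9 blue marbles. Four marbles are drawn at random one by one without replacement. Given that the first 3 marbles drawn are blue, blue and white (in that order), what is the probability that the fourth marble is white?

3/10

After removing 1 white, 2 blue, the bowl has 3 white out of 10 remaining.
P(fourth is white | given) = 3/10 ≈ 0.3000.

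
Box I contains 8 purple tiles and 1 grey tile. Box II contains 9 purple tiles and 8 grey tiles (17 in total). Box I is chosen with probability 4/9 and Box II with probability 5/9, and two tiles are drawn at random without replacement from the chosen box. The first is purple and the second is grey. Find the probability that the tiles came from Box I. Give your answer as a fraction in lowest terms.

P(E | Box I) = 1/9; P(E | Box II) = 9/34.
P(E) = 4/9·1/9 + 5/9·9/34 = 541/2754.
By Bayes' rule, P(Box I | E) = 4/81 / 541/2754 = 136/541 ≈ 0.2514.

136/541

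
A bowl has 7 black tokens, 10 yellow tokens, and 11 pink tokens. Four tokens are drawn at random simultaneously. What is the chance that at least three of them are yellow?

Sum the hypergeometric tail for j = 3,…,4 yellow tokens.
Favorable = C(10,3)·C(18,1) + C(10,4)·C(18,0) = 2370; total = C(28,4) = 20475.
P = 2370/20475 = 158/1365 ≈ 0.1158.

158/1365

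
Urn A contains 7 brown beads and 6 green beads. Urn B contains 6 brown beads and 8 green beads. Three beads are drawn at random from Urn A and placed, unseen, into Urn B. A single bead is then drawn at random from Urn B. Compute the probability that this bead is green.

122/221

Condition on how many of the transferred beads are green (from Urn A: 6 green of 13; then Urn B has 17 total).
  0 green: C(6,0)C(7,3)/C(13,3) = 35/286; then P = 8/17
  1 green: C(6,1)C(7,2)/C(13,3) = 63/143; then P = 9/17
  2 green: C(6,2)C(7,1)/C(13,3) = 105/286; then P = 10/17
  3 green: C(6,3)C(7,0)/C(13,3) = 10/143; then P = 11/17
P(green from Urn B) = 122/221 ≈ 0.5520.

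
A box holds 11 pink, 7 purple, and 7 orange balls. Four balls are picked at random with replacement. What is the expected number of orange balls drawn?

By linearity of expectation, E[X] = Σ P(draw i is orange); each independent draw has P(orange) = 7/25.
E[X] = 4 · 7/25 = 28/25 ≈ 1.1200.

28/25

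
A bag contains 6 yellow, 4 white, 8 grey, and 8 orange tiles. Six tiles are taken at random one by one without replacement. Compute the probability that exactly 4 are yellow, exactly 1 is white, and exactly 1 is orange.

Unordered draws without replacement: count favorable combinations over C(26,6).
Favorable = C(6,4) · C(4,1) · C(8,0) · C(8,1) = 480; total = C(26,6) = 230230.
P = 480/230230 = 48/23023 ≈ 0.0021.

48/23023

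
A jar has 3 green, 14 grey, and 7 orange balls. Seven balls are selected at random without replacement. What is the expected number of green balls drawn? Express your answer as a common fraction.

7/8

By linearity of expectation, E[X] = Σ P(draw i is green); by symmetry each draw (even without replacement) has P(green) = 3/24.
E[X] = 7 · 3/24 = 7/8 ≈ 0.8750.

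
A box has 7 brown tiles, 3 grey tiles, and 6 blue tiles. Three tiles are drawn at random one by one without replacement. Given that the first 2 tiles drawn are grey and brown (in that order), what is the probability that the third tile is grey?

After removing 1 brown, 1 grey, the box has 2 grey out of 14 remaining.
P(third is grey | given) = 2/14 = 1/7 ≈ 0.1429.

1/7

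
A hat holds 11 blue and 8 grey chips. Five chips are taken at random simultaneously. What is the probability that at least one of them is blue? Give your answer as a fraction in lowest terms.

Use the complement: P(at least one blue) = 1 − P(no blue).
P(none) = C(8,5)/C(19,5) = 56/11628.
So P = 1 − 56/11628 = 2893/2907 ≈ 0.9952.

2893/2907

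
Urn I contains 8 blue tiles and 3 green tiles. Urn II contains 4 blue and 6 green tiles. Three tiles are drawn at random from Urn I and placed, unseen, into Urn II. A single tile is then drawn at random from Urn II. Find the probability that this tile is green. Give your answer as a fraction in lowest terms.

Condition on how many of the transferred tiles are green (from Urn I: 3 green of 11; then Urn II has 13 total).
  0 green: C(3,0)C(8,3)/C(11,3) = 56/165; then P = 6/13
  1 green: C(3,1)C(8,2)/C(11,3) = 28/55; then P = 7/13
  2 green: C(3,2)C(8,1)/C(11,3) = 8/55; then P = 8/13
  3 green: C(3,3)C(8,0)/C(11,3) = 1/165; then P = 9/13
P(green from Urn II) = 75/143 ≈ 0.5245.

75/143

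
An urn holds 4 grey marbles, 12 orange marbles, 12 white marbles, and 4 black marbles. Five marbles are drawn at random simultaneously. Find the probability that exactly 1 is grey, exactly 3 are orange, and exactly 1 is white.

Unordered draws without replacement: count favorable combinations over C(32,5).
Favorable = C(4,1) · C(12,3) · C(12,1) · C(4,0) = 10560; total = C(32,5) = 201376.
P = 10560/201376 = 330/6293 ≈ 0.0524.

330/6293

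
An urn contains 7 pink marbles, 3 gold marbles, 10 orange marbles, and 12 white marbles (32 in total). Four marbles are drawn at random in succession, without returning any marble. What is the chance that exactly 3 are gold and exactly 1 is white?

3/8990

Unordered draws without replacement: count favorable combinations over C(32,4).
Favorable = C(7,0) · C(3,3) · C(10,0) · C(12,1) = 12; total = C(32,4) = 35960.
P = 12/35960 = 3/8990 ≈ 0.0003.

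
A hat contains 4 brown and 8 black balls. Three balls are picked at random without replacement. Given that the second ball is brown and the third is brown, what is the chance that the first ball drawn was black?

4/5

P(first=black and the second ball is brown and the third is brown) = (8/12)·(4/11)·(3/10) = 4/55.
P(E) = Σ over first color = 1/55 + 4/55 = 1/11.
By Bayes, P(first=black | E) = 4/55 / 1/11 = 4/5 ≈ 0.8000.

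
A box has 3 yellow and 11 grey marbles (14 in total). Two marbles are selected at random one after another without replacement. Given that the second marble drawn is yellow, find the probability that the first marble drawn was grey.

P(first=grey and the second marble drawn is yellow) = (11/14)·(3/13) = 33/182.
P(the second marble drawn is yellow) = Σ over first color = 3/91 + 33/182 = 3/14.
By Bayes, P(first=grey | the second marble drawn is yellow) = 33/182 / 3/14 = 11/13 ≈ 0.8462.

11/13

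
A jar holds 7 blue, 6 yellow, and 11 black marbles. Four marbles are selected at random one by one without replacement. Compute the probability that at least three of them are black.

75/322

Sum the hypergeometric tail for j = 3,…,4 black marbles.
Favorable = C(11,3)·C(13,1) + C(11,4)·C(13,0) = 2475; total = C(24,4) = 10626.
P = 2475/10626 = 75/322 ≈ 0.2329.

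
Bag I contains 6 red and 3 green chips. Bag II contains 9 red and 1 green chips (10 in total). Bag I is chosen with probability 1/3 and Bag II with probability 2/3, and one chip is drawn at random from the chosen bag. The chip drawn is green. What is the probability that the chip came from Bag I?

5/8

P(green | Bag I) = 1/3; P(green | Bag II) = 1/10.
P(green) = 1/3·1/3 + 2/3·1/10 = 8/45.
By Bayes' rule, P(Bag I | green) = 1/9 / 8/45 = 5/8 ≈ 0.6250.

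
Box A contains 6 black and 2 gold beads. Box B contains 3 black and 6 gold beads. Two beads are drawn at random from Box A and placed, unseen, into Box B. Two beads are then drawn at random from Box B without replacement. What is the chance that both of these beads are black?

Condition on how many of the transferred beads are black (from Box A: 6 black of 8; then Box B has 11 total).
  0 black: C(6,0)C(2,2)/C(8,2) = 1/28; then P = C(3,2)/C(11,2) = 3/55
  1 black: C(6,1)C(2,1)/C(8,2) = 3/7; then P = C(4,2)/C(11,2) = 6/55
  2 black: C(6,2)C(2,0)/C(8,2) = 15/28; then P = C(5,2)/C(11,2) = 2/11
P(both black) = 45/308 ≈ 0.1461.

45/308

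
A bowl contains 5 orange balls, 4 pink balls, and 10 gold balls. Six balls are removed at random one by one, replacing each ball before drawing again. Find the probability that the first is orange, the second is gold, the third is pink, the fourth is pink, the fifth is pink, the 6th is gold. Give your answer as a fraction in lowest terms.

32000/47045881

Multiply the conditional probability of each draw in order, with replacement (the composition resets each draw).
P = (5/19) · (10/19) · (4/19) · (4/19) · (4/19) · (10/19) = 32000/47045881 ≈ 0.0007.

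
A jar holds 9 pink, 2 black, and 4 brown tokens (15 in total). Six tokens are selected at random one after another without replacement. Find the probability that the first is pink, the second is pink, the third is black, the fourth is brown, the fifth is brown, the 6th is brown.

Multiply the conditional probability of each draw in order, without replacement, so each draw removes one from its color and from the total.
P = (9/15) · (8/14) · (2/13) · (4/12) · (3/11) · (2/10) = 24/25025 ≈ 0.0010.

24/25025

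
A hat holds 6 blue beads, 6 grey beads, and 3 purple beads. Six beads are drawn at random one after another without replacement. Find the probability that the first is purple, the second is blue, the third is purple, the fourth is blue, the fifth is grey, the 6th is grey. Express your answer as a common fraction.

Multiply the conditional probability of each draw in order, without replacement, so each draw removes one from its color and from the total.
P = (3/15) · (6/14) · (2/13) · (5/12) · (6/11) · (5/10) = 3/2002 ≈ 0.0015.

3/2002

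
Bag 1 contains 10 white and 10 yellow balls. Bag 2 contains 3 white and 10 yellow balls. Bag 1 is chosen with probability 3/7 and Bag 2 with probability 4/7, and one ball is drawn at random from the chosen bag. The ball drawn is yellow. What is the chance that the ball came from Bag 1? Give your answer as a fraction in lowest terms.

P(yellow | Bag 1) = 1/2; P(yellow | Bag 2) = 10/13.
P(yellow) = 3/7·1/2 + 4/7·10/13 = 17/26.
By Bayes' rule, P(Bag 1 | yellow) = 3/14 / 17/26 = 39/119 ≈ 0.3277.

39/119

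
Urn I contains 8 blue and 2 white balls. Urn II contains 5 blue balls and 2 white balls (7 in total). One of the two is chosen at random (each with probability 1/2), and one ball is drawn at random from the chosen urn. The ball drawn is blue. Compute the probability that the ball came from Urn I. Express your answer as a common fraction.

P(blue | Urn I) = 4/5; P(blue | Urn II) = 5/7.
P(blue) = 1/2·4/5 + 1/2·5/7 = 53/70.
By Bayes' rule, P(Urn I | blue) = 2/5 / 53/70 = 28/53 ≈ 0.5283.

28/53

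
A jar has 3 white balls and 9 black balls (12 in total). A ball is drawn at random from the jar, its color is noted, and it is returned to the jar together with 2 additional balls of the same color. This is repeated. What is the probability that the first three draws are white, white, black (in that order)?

45/896

Track the composition after each reinforcement of +2.
P = (3/12) · (5/14) · (9/16) = 45/896 ≈ 0.0502.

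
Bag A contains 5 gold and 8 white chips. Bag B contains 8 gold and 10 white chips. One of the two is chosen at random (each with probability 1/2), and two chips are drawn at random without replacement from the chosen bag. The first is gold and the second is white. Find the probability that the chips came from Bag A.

51/103

P(E | Bag A) = 10/39; P(E | Bag B) = 40/153.
P(E) = 1/2·10/39 + 1/2·40/153 = 515/1989.
By Bayes' rule, P(Bag A | E) = 5/39 / 515/1989 = 51/103 ≈ 0.4951.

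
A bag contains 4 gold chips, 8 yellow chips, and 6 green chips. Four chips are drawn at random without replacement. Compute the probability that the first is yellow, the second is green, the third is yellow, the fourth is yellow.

Multiply the conditional probability of each draw in order, without replacement, so each draw removes one from its color and from the total.
P = (8/18) · (6/17) · (7/16) · (6/15) = 7/255 ≈ 0.0275.

7/255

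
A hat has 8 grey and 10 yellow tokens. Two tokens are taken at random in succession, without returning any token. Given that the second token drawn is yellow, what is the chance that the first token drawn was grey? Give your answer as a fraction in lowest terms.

P(first=grey and the second token drawn is yellow) = (8/18)·(10/17) = 40/153.
P(the second token drawn is yellow) = Σ over first color = 40/153 + 5/17 = 5/9.
By Bayes, P(first=grey | the second token drawn is yellow) = 40/153 / 5/9 = 8/17 ≈ 0.4706.

8/17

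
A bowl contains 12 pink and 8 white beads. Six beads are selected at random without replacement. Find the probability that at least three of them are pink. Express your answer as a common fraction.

Sum the hypergeometric tail for j = 3,…,6 pink beads.
Favorable = C(12,3)·C(8,3) + C(12,4)·C(8,2) + C(12,5)·C(8,1) + C(12,6)·C(8,0) = 33440; total = C(20,6) = 38760.
P = 33440/38760 = 44/51 ≈ 0.8627.

44/51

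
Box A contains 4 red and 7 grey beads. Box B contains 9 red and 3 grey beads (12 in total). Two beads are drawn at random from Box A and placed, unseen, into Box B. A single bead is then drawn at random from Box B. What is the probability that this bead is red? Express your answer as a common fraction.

Condition on how many of the transferred beads are red (from Box A: 4 red of 11; then Box B has 14 total).
  0 red: C(4,0)C(7,2)/C(11,2) = 21/55; then P = 9/14
  1 red: C(4,1)C(7,1)/C(11,2) = 28/55; then P = 10/14
  2 red: C(4,2)C(7,0)/C(11,2) = 6/55; then P = 11/14
P(red from Box B) = 107/154 ≈ 0.6948.

107/154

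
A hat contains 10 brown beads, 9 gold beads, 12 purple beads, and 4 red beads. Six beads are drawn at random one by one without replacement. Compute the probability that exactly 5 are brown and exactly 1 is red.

18/28985

Unordered draws without replacement: count favorable combinations over C(35,6).
Favorable = C(10,5) · C(9,0) · C(12,0) · C(4,1) = 1008; total = C(35,6) = 1623160.
P = 1008/1623160 = 18/28985 ≈ 0.0006.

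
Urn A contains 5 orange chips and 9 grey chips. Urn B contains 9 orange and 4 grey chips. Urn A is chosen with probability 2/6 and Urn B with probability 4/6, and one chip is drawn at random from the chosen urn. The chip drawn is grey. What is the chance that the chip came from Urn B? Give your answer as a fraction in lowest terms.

P(grey | Urn A) = 9/14; P(grey | Urn B) = 4/13.
P(grey) = 1/3·9/14 + 2/3·4/13 = 229/546.
By Bayes' rule, P(Urn B | grey) = 8/39 / 229/546 = 112/229 ≈ 0.4891.

112/229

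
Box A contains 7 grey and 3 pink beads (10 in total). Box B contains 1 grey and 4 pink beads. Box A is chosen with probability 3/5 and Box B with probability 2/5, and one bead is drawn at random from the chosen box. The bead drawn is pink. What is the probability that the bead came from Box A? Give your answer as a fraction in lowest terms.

P(pink | Box A) = 3/10; P(pink | Box B) = 4/5.
P(pink) = 3/5·3/10 + 2/5·4/5 = 1/2.
By Bayes' rule, P(Box A | pink) = 9/50 / 1/2 = 9/25 ≈ 0.3600.

9/25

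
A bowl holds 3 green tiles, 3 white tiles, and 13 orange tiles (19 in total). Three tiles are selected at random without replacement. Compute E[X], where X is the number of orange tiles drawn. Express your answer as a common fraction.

By linearity of expectation, E[X] = Σ P(draw i is orange); by symmetry each draw (even without replacement) has P(orange) = 13/19.
E[X] = 3 · 13/19 = 39/19 ≈ 2.0526.

39/19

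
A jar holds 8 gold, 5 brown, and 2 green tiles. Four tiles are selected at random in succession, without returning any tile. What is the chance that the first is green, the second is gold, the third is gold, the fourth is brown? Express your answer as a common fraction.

2/117

Multiply the conditional probability of each draw in order, without replacement, so each draw removes one from its color and from the total.
P = (2/15) · (8/14) · (7/13) · (5/12) = 2/117 ≈ 0.0171.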